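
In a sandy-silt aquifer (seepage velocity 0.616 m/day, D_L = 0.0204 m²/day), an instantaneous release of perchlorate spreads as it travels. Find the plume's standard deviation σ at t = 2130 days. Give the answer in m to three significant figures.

9.32 m

Dispersive spreading gives a Gaussian with σ² = 2Dt; advection only shifts the center.
σ = √(2 × 0.0204 × 2130) = 9.32 m.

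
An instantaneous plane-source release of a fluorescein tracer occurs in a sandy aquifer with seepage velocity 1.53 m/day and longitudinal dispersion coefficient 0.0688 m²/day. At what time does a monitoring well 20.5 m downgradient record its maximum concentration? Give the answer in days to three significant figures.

For the 1D instantaneous-source solution, setting ∂C/∂t = 0 at fixed x gives v²t² + 2Dt − x² = 0, so t = (√(D² + v²x²) − D)/v².
√(D² + v²x²) = √(0.0688² + 1.53² × 20.5²) = 31.37; v² = 2.3409.
t = (31.37 − 0.0688)/2.3409 = 13.4 days (vs. the pure-advection estimate x/v = 13.4 d).

13.4 days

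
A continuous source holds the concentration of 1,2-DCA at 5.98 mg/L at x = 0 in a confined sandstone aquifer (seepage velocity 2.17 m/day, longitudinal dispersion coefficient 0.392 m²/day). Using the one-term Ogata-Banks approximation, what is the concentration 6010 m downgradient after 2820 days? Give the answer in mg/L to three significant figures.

5.92 mg/L

For a continuous step input, C/C₀ ≈ ½·erfc((x−vt)/(2√(Dt))).
vt = 2.17 × 2820 = 6119.4 m and 2√(Dt) = 2√(0.392 × 2820) = 66.50 m.
Argument (x−vt)/(2√(Dt)) = (6010 − 6119.4)/66.50 = -1.645; ½·erfc(-1.645) = 0.9900.
C = 5.98 × 0.9900 = 5.92 mg/L.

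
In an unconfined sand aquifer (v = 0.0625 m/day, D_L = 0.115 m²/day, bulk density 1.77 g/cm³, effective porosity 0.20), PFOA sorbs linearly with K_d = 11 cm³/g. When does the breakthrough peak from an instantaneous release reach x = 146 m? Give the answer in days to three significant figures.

227000 days

Retardation factor R = 1 + ρ_b·K_d/n = 1 + 1.77 × 11/0.20 = 98.35.
Sorption retards both mechanisms: v_R = v/R = 0.0006355 m/day, D_R = D/R = 0.001169 m²/day.
Peak time from v_R²t² + 2D_R t − x² = 0: t = (√(D_R² + v_R²x²) − D_R)/v_R².
√(D_R² + v_R²x²) = √(0.001169² + 0.0006355² × 146²) = 0.09279; v_R² = 4.039e-07.
t = (0.09279 − 0.001169)/4.039e-07 = 227000 days.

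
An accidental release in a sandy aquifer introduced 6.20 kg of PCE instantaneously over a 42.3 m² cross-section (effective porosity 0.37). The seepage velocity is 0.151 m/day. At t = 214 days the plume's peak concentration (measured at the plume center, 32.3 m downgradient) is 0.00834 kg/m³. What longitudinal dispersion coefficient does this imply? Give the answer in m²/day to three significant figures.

0.839 m²/day

At the plume center C_max = M/(n_e·A·√(4πDt)), so D = M²/(4πt·(n_e·A·C_max)²).
n_e·A·C_max = 0.37 × 42.3 × 0.00834 = 0.1305 kg/m.
D = 6.20²/(4π × 214 × 0.1305²) = 0.839 m²/day.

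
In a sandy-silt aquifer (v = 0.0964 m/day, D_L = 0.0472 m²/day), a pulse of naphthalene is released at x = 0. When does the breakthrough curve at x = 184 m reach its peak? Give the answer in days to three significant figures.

1900 days

For the 1D instantaneous-source solution, setting ∂C/∂t = 0 at fixed x gives v²t² + 2Dt − x² = 0, so t = (√(D² + v²x²) − D)/v².
√(D² + v²x²) = √(0.0472² + 0.0964² × 184²) = 17.74; v² = 0.00929296.
t = (17.74 − 0.0472)/0.00929296 = 1900 days (vs. the pure-advection estimate x/v = 1910 d).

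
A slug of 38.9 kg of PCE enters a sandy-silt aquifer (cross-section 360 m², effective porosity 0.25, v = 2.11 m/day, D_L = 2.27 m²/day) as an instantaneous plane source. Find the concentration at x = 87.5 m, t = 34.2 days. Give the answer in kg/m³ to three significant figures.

For an instantaneous plane source, C(x,t) = M/(n_e·A·√(4πDt)) · exp(−(x−vt)²/(4Dt)), with n_e·A the pore (flow) area.
Plume center vt = 2.11 × 34.2 = 72.162 m, so the well at 87.5 m is 15.338 m downgradient of the peak.
√(4πDt) = 31.23 m, giving peak height M/(n_e·A·√(4πDt)) = 38.9/(0.25 × 360 × 31.23) = 0.01384 kg/m³.
(x−vt)²/(4Dt) = (15.338)²/(4 × 2.27 × 34.2) = 0.7576; exp(−0.7576) = 0.4688.
C = 0.01384 × 0.4688 = 0.00649 kg/m³.

0.00649 kg/m³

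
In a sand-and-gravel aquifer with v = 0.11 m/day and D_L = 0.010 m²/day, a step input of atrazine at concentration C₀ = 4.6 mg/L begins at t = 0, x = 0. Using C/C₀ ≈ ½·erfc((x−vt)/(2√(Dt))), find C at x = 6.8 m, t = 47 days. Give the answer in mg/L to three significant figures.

0.213 mg/L

For a continuous step input, C/C₀ ≈ ½·erfc((x−vt)/(2√(Dt))).
vt = 0.11 × 47 = 5.17 m and 2√(Dt) = 2√(0.010 × 47) = 1.371 m.
Argument (x−vt)/(2√(Dt)) = (6.8 − 5.17)/1.371 = 1.189; ½·erfc(1.189) = 0.04633.
C = 4.6 × 0.04633 = 0.213 mg/L.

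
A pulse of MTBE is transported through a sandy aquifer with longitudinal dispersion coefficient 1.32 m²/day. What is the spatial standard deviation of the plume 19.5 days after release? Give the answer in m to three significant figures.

7.17 m

Dispersive spreading gives a Gaussian with σ² = 2Dt; advection only shifts the center.
σ = √(2 × 1.32 × 19.5) = 7.17 m.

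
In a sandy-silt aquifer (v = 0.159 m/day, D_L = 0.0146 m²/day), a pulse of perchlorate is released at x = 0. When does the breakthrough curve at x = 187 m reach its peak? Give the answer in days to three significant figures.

For the 1D instantaneous-source solution, setting ∂C/∂t = 0 at fixed x gives v²t² + 2Dt − x² = 0, so t = (√(D² + v²x²) − D)/v².
√(D² + v²x²) = √(0.0146² + 0.159² × 187²) = 29.73; v² = 0.025281.
t = (29.73 − 0.0146)/0.025281 = 1180 days (vs. the pure-advection estimate x/v = 1180 d).

1180 days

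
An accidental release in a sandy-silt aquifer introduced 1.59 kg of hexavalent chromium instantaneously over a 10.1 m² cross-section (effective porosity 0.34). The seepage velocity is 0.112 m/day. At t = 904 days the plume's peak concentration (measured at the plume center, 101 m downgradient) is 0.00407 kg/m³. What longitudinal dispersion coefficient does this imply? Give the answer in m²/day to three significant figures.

At the plume center C_max = M/(n_e·A·√(4πDt)), so D = M²/(4πt·(n_e·A·C_max)²).
n_e·A·C_max = 0.34 × 10.1 × 0.00407 = 0.01398 kg/m.
D = 1.59²/(4π × 904 × 0.01398²) = 1.14 m²/day.

1.14 m²/day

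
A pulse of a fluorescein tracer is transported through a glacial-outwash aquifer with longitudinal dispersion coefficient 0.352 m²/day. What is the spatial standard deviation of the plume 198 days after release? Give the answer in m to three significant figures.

Dispersive spreading gives a Gaussian with σ² = 2Dt; advection only shifts the center.
σ = √(2 × 0.352 × 198) = 11.8 m.

11.8 m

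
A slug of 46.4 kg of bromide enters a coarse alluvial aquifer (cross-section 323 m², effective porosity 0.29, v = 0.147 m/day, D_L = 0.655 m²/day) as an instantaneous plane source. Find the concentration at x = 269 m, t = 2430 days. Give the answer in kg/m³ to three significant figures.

For an instantaneous plane source, C(x,t) = M/(n_e·A·√(4πDt)) · exp(−(x−vt)²/(4Dt)), with n_e·A the pore (flow) area.
Plume center vt = 0.147 × 2430 = 357.21 m, so the well at 269 m is 88.21 m upgradient of the peak.
√(4πDt) = 141.4 m, giving peak height M/(n_e·A·√(4πDt)) = 46.4/(0.29 × 323 × 141.4) = 0.003503 kg/m³.
(x−vt)²/(4Dt) = (-88.21)²/(4 × 0.655 × 2430) = 1.222; exp(−1.222) = 0.2946.
C = 0.003503 × 0.2946 = 0.00103 kg/m³.

0.00103 kg/m³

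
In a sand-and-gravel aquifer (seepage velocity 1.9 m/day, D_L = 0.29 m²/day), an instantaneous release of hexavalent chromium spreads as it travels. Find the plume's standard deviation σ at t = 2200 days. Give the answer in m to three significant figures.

Dispersive spreading gives a Gaussian with σ² = 2Dt; advection only shifts the center.
σ = √(2 × 0.29 × 2200) = 35.7 m.

35.7 m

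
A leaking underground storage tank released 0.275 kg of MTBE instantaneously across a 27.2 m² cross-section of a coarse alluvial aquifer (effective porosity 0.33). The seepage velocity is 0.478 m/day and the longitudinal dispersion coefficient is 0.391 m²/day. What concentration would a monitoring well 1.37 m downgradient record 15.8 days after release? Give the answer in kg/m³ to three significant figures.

0.000740 kg/m³

For an instantaneous plane source, C(x,t) = M/(n_e·A·√(4πDt)) · exp(−(x−vt)²/(4Dt)), with n_e·A the pore (flow) area.
Plume center vt = 0.478 × 15.8 = 7.5524 m, so the well at 1.37 m is 6.1824 m upgradient of the peak.
√(4πDt) = 8.811 m, giving peak height M/(n_e·A·√(4πDt)) = 0.275/(0.33 × 27.2 × 8.811) = 0.003477 kg/m³.
(x−vt)²/(4Dt) = (-6.1824)²/(4 × 0.391 × 15.8) = 1.547; exp(−1.547) = 0.2129.
C = 0.003477 × 0.2129 = 0.000740 kg/m³.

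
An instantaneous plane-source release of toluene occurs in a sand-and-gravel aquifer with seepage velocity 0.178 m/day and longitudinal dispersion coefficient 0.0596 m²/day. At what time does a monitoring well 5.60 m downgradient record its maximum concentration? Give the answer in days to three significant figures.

29.6 days

For the 1D instantaneous-source solution, setting ∂C/∂t = 0 at fixed x gives v²t² + 2Dt − x² = 0, so t = (√(D² + v²x²) − D)/v².
√(D² + v²x²) = √(0.0596² + 0.178² × 5.60²) = 0.9986; v² = 0.031684.
t = (0.9986 − 0.0596)/0.031684 = 29.6 days (vs. the pure-advection estimate x/v = 31.5 d).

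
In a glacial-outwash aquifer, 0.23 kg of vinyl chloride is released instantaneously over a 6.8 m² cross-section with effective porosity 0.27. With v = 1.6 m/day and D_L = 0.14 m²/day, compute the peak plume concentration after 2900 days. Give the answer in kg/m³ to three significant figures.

The peak of an instantaneous 1D plume sits at x = vt; there the Gaussian factor is 1 and C_max = M/(n_e·A·√(4πDt)), where n_e·A is the pore area the mass is dissolved in.
√(4πDt) = √(4π × 0.14 × 2900) = 71.43 m, so C_max = 0.23/(0.27 × 6.8 × 71.43) = 0.00175 kg/m³.

0.00175 kg/m³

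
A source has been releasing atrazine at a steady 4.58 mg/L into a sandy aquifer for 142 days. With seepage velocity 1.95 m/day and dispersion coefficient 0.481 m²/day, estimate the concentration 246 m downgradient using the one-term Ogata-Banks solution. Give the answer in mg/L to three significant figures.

For a continuous step input, C/C₀ ≈ ½·erfc((x−vt)/(2√(Dt))).
vt = 1.95 × 142 = 276.9 m and 2√(Dt) = 2√(0.481 × 142) = 16.53 m.
Argument (x−vt)/(2√(Dt)) = (246 − 276.9)/16.53 = -1.869; ½·erfc(-1.869) = 0.9959.
C = 4.58 × 0.9959 = 4.56 mg/L.

4.56 mg/L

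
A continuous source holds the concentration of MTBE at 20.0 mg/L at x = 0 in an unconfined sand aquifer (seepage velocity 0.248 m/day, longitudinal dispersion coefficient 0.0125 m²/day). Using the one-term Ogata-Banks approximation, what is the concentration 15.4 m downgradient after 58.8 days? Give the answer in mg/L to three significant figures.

For a continuous step input, C/C₀ ≈ ½·erfc((x−vt)/(2√(Dt))).
vt = 0.248 × 58.8 = 14.5824 m and 2√(Dt) = 2√(0.0125 × 58.8) = 1.715 m.
Argument (x−vt)/(2√(Dt)) = (15.4 − 14.5824)/1.715 = 0.4767; ½·erfc(0.4767) = 0.2501.
C = 20.0 × 0.2501 = 5.00 mg/L.

5.00 mg/L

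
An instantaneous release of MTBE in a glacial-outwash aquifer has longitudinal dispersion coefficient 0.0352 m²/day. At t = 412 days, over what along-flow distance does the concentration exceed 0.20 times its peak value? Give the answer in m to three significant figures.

The plume is Gaussian with σ = √(2Dt) = √(2 × 0.0352 × 412) = 5.386 m.
C/C_peak = exp(−Δx²/(2σ²)) = 0.20 ⇒ Δx = σ·√(−2 ln 0.20) = 5.386 × 1.794 = 9.662 m.
Width = 2Δx = 19.3 m.

19.3 m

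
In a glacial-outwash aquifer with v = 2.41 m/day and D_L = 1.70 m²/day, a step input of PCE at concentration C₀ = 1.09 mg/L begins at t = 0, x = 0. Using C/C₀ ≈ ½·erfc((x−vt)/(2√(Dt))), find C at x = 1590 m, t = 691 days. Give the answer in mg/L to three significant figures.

For a continuous step input, C/C₀ ≈ ½·erfc((x−vt)/(2√(Dt))).
vt = 2.41 × 691 = 1665.31 m and 2√(Dt) = 2√(1.70 × 691) = 68.55 m.
Argument (x−vt)/(2√(Dt)) = (1590 − 1665.31)/68.55 = -1.099; ½·erfc(-1.099) = 0.9399.
C = 1.09 × 0.9399 = 1.02 mg/L.

1.02 mg/L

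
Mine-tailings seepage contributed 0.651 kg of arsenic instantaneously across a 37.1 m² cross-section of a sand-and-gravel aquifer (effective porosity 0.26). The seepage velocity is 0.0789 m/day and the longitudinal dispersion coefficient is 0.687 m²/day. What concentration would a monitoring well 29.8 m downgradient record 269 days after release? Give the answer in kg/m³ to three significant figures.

0.00127 kg/m³

For an instantaneous plane source, C(x,t) = M/(n_e·A·√(4πDt)) · exp(−(x−vt)²/(4Dt)), with n_e·A the pore (flow) area.
Plume center vt = 0.0789 × 269 = 21.2241 m, so the well at 29.8 m is 8.5759 m downgradient of the peak.
√(4πDt) = 48.19 m, giving peak height M/(n_e·A·√(4πDt)) = 0.651/(0.26 × 37.1 × 48.19) = 0.001400 kg/m³.
(x−vt)²/(4Dt) = (8.5759)²/(4 × 0.687 × 269) = 0.09949; exp(−0.09949) = 0.9053.
C = 0.001400 × 0.9053 = 0.00127 kg/m³.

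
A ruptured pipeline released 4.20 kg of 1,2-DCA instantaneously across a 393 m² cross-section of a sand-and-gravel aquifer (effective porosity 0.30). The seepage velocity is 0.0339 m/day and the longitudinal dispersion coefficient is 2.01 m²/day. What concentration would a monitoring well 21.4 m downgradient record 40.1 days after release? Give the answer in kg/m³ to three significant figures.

For an instantaneous plane source, C(x,t) = M/(n_e·A·√(4πDt)) · exp(−(x−vt)²/(4Dt)), with n_e·A the pore (flow) area.
Plume center vt = 0.0339 × 40.1 = 1.35939 m, so the well at 21.4 m is 20.04061 m downgradient of the peak.
√(4πDt) = 31.83 m, giving peak height M/(n_e·A·√(4πDt)) = 4.20/(0.30 × 393 × 31.83) = 0.001119 kg/m³.
(x−vt)²/(4Dt) = (20.04061)²/(4 × 2.01 × 40.1) = 1.246; exp(−1.246) = 0.2877.
C = 0.001119 × 0.2877 = 0.000322 kg/m³.

0.000322 kg/m³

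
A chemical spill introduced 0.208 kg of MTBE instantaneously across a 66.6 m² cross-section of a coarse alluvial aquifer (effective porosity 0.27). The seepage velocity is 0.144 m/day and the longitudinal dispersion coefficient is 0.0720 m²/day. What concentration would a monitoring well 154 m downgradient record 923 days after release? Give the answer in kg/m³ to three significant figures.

7.51e-05 kg/m³

For an instantaneous plane source, C(x,t) = M/(n_e·A·√(4πDt)) · exp(−(x−vt)²/(4Dt)), with n_e·A the pore (flow) area.
Plume center vt = 0.144 × 923 = 132.912 m, so the well at 154 m is 21.088 m downgradient of the peak.
√(4πDt) = 28.90 m, giving peak height M/(n_e·A·√(4πDt)) = 0.208/(0.27 × 66.6 × 28.90) = 0.0004002 kg/m³.
(x−vt)²/(4Dt) = (21.088)²/(4 × 0.0720 × 923) = 1.673; exp(−1.673) = 0.1877.
C = 0.0004002 × 0.1877 = 7.51e-05 kg/m³.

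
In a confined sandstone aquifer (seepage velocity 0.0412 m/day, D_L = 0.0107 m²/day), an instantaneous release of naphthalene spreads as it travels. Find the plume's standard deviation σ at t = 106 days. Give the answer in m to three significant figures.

1.51 m

Dispersive spreading gives a Gaussian with σ² = 2Dt; advection only shifts the center.
σ = √(2 × 0.0107 × 106) = 1.51 m.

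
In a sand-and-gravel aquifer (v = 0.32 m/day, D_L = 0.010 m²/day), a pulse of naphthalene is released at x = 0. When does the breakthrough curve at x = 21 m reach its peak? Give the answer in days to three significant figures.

65.5 days

For the 1D instantaneous-source solution, setting ∂C/∂t = 0 at fixed x gives v²t² + 2Dt − x² = 0, so t = (√(D² + v²x²) − D)/v².
√(D² + v²x²) = √(0.010² + 0.32² × 21²) = 6.720; v² = 0.1024.
t = (6.720 − 0.010)/0.1024 = 65.5 days (vs. the pure-advection estimate x/v = 65.6 d).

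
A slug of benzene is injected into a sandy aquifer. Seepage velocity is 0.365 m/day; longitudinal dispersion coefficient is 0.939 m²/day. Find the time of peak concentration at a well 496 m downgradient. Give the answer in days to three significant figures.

For the 1D instantaneous-source solution, setting ∂C/∂t = 0 at fixed x gives v²t² + 2Dt − x² = 0, so t = (√(D² + v²x²) − D)/v².
√(D² + v²x²) = √(0.939² + 0.365² × 496²) = 181.0; v² = 0.133225.
t = (181.0 − 0.939)/0.133225 = 1350 days (vs. the pure-advection estimate x/v = 1360 d).

1350 days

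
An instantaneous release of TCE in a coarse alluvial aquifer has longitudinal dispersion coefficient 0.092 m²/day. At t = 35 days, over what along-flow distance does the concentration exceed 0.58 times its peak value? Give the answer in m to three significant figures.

The plume is Gaussian with σ = √(2Dt) = √(2 × 0.092 × 35) = 2.538 m.
C/C_peak = exp(−Δx²/(2σ²)) = 0.58 ⇒ Δx = σ·√(−2 ln 0.58) = 2.538 × 1.044 = 2.650 m.
Width = 2Δx = 5.30 m.

5.30 m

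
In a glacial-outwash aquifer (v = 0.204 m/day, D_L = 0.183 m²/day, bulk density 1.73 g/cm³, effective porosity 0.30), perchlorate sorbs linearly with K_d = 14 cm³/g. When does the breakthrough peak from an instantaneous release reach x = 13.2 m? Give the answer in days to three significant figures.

Retardation factor R = 1 + ρ_b·K_d/n = 1 + 1.73 × 14/0.30 = 81.73.
Sorption retards both mechanisms: v_R = v/R = 0.002496 m/day, D_R = D/R = 0.002239 m²/day.
Peak time from v_R²t² + 2D_R t − x² = 0: t = (√(D_R² + v_R²x²) − D_R)/v_R².
√(D_R² + v_R²x²) = √(0.002239² + 0.002496² × 13.2²) = 0.03302; v_R² = 6.230e-06.
t = (0.03302 − 0.002239)/6.230e-06 = 4940 days.

4940 days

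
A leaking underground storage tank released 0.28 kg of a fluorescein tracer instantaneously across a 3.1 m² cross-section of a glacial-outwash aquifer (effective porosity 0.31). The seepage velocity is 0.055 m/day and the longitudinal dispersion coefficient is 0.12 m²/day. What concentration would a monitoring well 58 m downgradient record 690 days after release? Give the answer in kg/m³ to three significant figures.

0.00268 kg/m³

For an instantaneous plane source, C(x,t) = M/(n_e·A·√(4πDt)) · exp(−(x−vt)²/(4Dt)), with n_e·A the pore (flow) area.
Plume center vt = 0.055 × 690 = 37.95 m, so the well at 58 m is 20.05 m downgradient of the peak.
√(4πDt) = 32.26 m, giving peak height M/(n_e·A·√(4πDt)) = 0.28/(0.31 × 3.1 × 32.26) = 0.009032 kg/m³.
(x−vt)²/(4Dt) = (20.05)²/(4 × 0.12 × 690) = 1.214; exp(−1.214) = 0.2970.
C = 0.009032 × 0.2970 = 0.00268 kg/m³.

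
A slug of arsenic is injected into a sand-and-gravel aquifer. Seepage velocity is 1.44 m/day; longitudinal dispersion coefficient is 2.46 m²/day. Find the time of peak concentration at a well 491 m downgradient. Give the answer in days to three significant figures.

For the 1D instantaneous-source solution, setting ∂C/∂t = 0 at fixed x gives v²t² + 2Dt − x² = 0, so t = (√(D² + v²x²) − D)/v².
√(D² + v²x²) = √(2.46² + 1.44² × 491²) = 707.0; v² = 2.0736.
t = (707.0 − 2.46)/2.0736 = 340 days (vs. the pure-advection estimate x/v = 341 d).

340 days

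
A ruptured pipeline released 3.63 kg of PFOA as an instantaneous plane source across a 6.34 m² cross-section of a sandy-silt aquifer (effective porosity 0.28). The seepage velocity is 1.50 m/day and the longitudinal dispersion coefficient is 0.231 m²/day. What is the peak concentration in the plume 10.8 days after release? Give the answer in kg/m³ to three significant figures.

0.365 kg/m³

The peak of an instantaneous 1D plume sits at x = vt; there the Gaussian factor is 1 and C_max = M/(n_e·A·√(4πDt)), where n_e·A is the pore area the mass is dissolved in.
√(4πDt) = √(4π × 0.231 × 10.8) = 5.599 m, so C_max = 3.63/(0.28 × 6.34 × 5.599) = 0.365 kg/m³.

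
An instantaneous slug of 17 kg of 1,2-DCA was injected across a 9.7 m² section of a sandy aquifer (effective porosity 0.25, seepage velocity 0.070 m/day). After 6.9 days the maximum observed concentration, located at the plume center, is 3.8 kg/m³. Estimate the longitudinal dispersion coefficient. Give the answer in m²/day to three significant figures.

At the plume center C_max = M/(n_e·A·√(4πDt)), so D = M²/(4πt·(n_e·A·C_max)²).
n_e·A·C_max = 0.25 × 9.7 × 3.8 = 9.215 kg/m.
D = 17²/(4π × 6.9 × 9.215²) = 0.0393 m²/day.

0.0393 m²/day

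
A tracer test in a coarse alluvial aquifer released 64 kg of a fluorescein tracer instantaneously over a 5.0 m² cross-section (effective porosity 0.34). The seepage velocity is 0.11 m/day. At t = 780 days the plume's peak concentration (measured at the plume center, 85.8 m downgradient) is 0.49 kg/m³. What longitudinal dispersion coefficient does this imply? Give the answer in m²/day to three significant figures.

0.602 m²/day

At the plume center C_max = M/(n_e·A·√(4πDt)), so D = M²/(4πt·(n_e·A·C_max)²).
n_e·A·C_max = 0.34 × 5.0 × 0.49 = 0.8330 kg/m.
D = 64²/(4π × 780 × 0.8330²) = 0.602 m²/day.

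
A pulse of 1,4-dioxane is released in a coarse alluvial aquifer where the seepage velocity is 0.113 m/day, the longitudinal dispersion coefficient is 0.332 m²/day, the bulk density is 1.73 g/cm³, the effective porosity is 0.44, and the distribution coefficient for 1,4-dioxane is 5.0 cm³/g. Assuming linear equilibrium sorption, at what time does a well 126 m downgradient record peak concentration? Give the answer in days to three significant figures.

22500 days

Retardation factor R = 1 + ρ_b·K_d/n = 1 + 1.73 × 5.0/0.44 = 20.66.
Sorption retards both mechanisms: v_R = v/R = 0.005470 m/day, D_R = D/R = 0.01607 m²/day.
Peak time from v_R²t² + 2D_R t − x² = 0: t = (√(D_R² + v_R²x²) − D_R)/v_R².
√(D_R² + v_R²x²) = √(0.01607² + 0.005470² × 126²) = 0.6894; v_R² = 2.992e-05.
t = (0.6894 − 0.01607)/2.992e-05 = 22500 days.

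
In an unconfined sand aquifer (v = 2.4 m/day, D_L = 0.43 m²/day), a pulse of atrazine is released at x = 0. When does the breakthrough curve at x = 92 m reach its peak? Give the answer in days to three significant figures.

38.3 days

For the 1D instantaneous-source solution, setting ∂C/∂t = 0 at fixed x gives v²t² + 2Dt − x² = 0, so t = (√(D² + v²x²) − D)/v².
√(D² + v²x²) = √(0.43² + 2.4² × 92²) = 220.8; v² = 5.76.
t = (220.8 − 0.43)/5.76 = 38.3 days (vs. the pure-advection estimate x/v = 38.3 d).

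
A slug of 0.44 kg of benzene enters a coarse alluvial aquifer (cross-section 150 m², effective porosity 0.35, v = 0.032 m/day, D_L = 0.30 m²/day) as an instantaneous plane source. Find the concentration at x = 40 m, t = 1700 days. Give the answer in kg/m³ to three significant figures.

For an instantaneous plane source, C(x,t) = M/(n_e·A·√(4πDt)) · exp(−(x−vt)²/(4Dt)), with n_e·A the pore (flow) area.
Plume center vt = 0.032 × 1700 = 54.4 m, so the well at 40 m is 14.4 m upgradient of the peak.
√(4πDt) = 80.06 m, giving peak height M/(n_e·A·√(4πDt)) = 0.44/(0.35 × 150 × 80.06) = 0.0001047 kg/m³.
(x−vt)²/(4Dt) = (-14.4)²/(4 × 0.30 × 1700) = 0.1016; exp(−0.1016) = 0.9034.
C = 0.0001047 × 0.9034 = 9.46e-05 kg/m³.

9.46e-05 kg/m³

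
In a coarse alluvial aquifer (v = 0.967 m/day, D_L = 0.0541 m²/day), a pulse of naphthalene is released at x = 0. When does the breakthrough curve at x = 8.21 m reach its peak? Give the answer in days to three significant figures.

For the 1D instantaneous-source solution, setting ∂C/∂t = 0 at fixed x gives v²t² + 2Dt − x² = 0, so t = (√(D² + v²x²) − D)/v².
√(D² + v²x²) = √(0.0541² + 0.967² × 8.21²) = 7.939; v² = 0.935089.
t = (7.939 − 0.0541)/0.935089 = 8.43 days (vs. the pure-advection estimate x/v = 8.49 d).

8.43 days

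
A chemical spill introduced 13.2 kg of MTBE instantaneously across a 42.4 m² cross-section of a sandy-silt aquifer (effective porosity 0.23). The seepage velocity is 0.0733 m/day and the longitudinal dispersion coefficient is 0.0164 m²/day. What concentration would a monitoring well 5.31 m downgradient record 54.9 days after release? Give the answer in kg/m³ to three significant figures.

For an instantaneous plane source, C(x,t) = M/(n_e·A·√(4πDt)) · exp(−(x−vt)²/(4Dt)), with n_e·A the pore (flow) area.
Plume center vt = 0.0733 × 54.9 = 4.02417 m, so the well at 5.31 m is 1.28583 m downgradient of the peak.
√(4πDt) = 3.364 m, giving peak height M/(n_e·A·√(4πDt)) = 13.2/(0.23 × 42.4 × 3.364) = 0.4024 kg/m³.
(x−vt)²/(4Dt) = (1.28583)²/(4 × 0.0164 × 54.9) = 0.4591; exp(−0.4591) = 0.6319.
C = 0.4024 × 0.6319 = 0.254 kg/m³.

0.254 kg/m³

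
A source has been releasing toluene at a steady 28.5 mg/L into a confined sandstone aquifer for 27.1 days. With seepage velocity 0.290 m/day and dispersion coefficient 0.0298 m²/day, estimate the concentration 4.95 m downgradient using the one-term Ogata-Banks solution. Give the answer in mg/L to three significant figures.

28.2 mg/L

For a continuous step input, C/C₀ ≈ ½·erfc((x−vt)/(2√(Dt))).
vt = 0.290 × 27.1 = 7.859 m and 2√(Dt) = 2√(0.0298 × 27.1) = 1.797 m.
Argument (x−vt)/(2√(Dt)) = (4.95 − 7.859)/1.797 = -1.619; ½·erfc(-1.619) = 0.9890.
C = 28.5 × 0.9890 = 28.2 mg/L.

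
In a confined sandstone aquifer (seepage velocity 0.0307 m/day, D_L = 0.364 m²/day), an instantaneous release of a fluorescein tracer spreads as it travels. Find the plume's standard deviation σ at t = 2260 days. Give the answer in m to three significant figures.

40.6 m

Dispersive spreading gives a Gaussian with σ² = 2Dt; advection only shifts the center.
σ = √(2 × 0.364 × 2260) = 40.6 m.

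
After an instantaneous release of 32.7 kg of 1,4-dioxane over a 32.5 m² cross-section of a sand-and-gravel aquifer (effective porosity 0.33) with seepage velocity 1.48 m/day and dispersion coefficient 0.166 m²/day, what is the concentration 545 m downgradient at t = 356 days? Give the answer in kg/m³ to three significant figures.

For an instantaneous plane source, C(x,t) = M/(n_e·A·√(4πDt)) · exp(−(x−vt)²/(4Dt)), with n_e·A the pore (flow) area.
Plume center vt = 1.48 × 356 = 526.88 m, so the well at 545 m is 18.12 m downgradient of the peak.
√(4πDt) = 27.25 m, giving peak height M/(n_e·A·√(4πDt)) = 32.7/(0.33 × 32.5 × 27.25) = 0.1119 kg/m³.
(x−vt)²/(4Dt) = (18.12)²/(4 × 0.166 × 356) = 1.389; exp(−1.389) = 0.2493.
C = 0.1119 × 0.2493 = 0.0279 kg/m³.

0.0279 kg/m³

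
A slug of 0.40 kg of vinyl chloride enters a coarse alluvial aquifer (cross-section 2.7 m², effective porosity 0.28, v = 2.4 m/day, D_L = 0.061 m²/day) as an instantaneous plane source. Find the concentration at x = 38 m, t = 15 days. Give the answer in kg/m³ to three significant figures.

0.0523 kg/m³

For an instantaneous plane source, C(x,t) = M/(n_e·A·√(4πDt)) · exp(−(x−vt)²/(4Dt)), with n_e·A the pore (flow) area.
Plume center vt = 2.4 × 15 = 36 m, so the well at 38 m is 2 m downgradient of the peak.
√(4πDt) = 3.391 m, giving peak height M/(n_e·A·√(4πDt)) = 0.40/(0.28 × 2.7 × 3.391) = 0.1560 kg/m³.
(x−vt)²/(4Dt) = (2)²/(4 × 0.061 × 15) = 1.093; exp(−1.093) = 0.3352.
C = 0.1560 × 0.3352 = 0.0523 kg/m³.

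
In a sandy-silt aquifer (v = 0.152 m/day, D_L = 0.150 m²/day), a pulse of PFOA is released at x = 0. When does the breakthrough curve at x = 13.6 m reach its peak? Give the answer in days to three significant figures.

For the 1D instantaneous-source solution, setting ∂C/∂t = 0 at fixed x gives v²t² + 2Dt − x² = 0, so t = (√(D² + v²x²) − D)/v².
√(D² + v²x²) = √(0.150² + 0.152² × 13.6²) = 2.073; v² = 0.023104.
t = (2.073 − 0.150)/0.023104 = 83.2 days (vs. the pure-advection estimate x/v = 89.5 d).

83.2 days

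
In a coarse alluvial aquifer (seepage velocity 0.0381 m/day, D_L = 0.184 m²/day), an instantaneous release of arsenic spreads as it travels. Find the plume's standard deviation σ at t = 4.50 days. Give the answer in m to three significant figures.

Dispersive spreading gives a Gaussian with σ² = 2Dt; advection only shifts the center.
σ = √(2 × 0.184 × 4.50) = 1.29 m.

1.29 m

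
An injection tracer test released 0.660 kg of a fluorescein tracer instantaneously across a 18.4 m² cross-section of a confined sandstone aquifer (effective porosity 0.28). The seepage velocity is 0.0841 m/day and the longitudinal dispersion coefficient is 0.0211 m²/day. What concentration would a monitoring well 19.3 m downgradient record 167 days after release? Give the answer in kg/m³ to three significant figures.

0.00271 kg/m³

For an instantaneous plane source, C(x,t) = M/(n_e·A·√(4πDt)) · exp(−(x−vt)²/(4Dt)), with n_e·A the pore (flow) area.
Plume center vt = 0.0841 × 167 = 14.0447 m, so the well at 19.3 m is 5.2553 m downgradient of the peak.
√(4πDt) = 6.654 m, giving peak height M/(n_e·A·√(4πDt)) = 0.660/(0.28 × 18.4 × 6.654) = 0.01925 kg/m³.
(x−vt)²/(4Dt) = (5.2553)²/(4 × 0.0211 × 167) = 1.959; exp(−1.959) = 0.1410.
C = 0.01925 × 0.1410 = 0.00271 kg/m³.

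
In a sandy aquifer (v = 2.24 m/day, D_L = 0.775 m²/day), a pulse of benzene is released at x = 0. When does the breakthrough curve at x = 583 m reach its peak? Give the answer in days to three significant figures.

260 days

For the 1D instantaneous-source solution, setting ∂C/∂t = 0 at fixed x gives v²t² + 2Dt − x² = 0, so t = (√(D² + v²x²) − D)/v².
√(D² + v²x²) = √(0.775² + 2.24² × 583²) = 1306; v² = 5.0176.
t = (1306 − 0.775)/5.0176 = 260 days (vs. the pure-advection estimate x/v = 260 d).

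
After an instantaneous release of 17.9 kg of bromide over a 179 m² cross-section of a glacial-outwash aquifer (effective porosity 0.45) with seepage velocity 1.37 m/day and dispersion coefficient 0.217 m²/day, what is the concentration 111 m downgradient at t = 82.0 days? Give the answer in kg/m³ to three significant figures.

For an instantaneous plane source, C(x,t) = M/(n_e·A·√(4πDt)) · exp(−(x−vt)²/(4Dt)), with n_e·A the pore (flow) area.
Plume center vt = 1.37 × 82.0 = 112.34 m, so the well at 111 m is 1.34 m upgradient of the peak.
√(4πDt) = 14.95 m, giving peak height M/(n_e·A·√(4πDt)) = 17.9/(0.45 × 179 × 14.95) = 0.01486 kg/m³.
(x−vt)²/(4Dt) = (-1.34)²/(4 × 0.217 × 82.0) = 0.02523; exp(−0.02523) = 0.9751.
C = 0.01486 × 0.9751 = 0.0145 kg/m³.

0.0145 kg/m³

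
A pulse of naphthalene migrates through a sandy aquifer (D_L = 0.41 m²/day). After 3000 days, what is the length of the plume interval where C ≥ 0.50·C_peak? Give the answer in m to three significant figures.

117 m

The plume is Gaussian with σ = √(2Dt) = √(2 × 0.41 × 3000) = 49.60 m.
C/C_peak = exp(−Δx²/(2σ²)) = 0.50 ⇒ Δx = σ·√(−2 ln 0.50) = 49.60 × 1.177 = 58.38 m.
Width = 2Δx = 117 m.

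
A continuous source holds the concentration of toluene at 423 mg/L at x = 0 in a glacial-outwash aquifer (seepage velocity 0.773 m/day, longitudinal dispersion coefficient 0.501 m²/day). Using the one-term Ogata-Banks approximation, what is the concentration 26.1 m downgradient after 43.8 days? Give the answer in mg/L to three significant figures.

For a continuous step input, C/C₀ ≈ ½·erfc((x−vt)/(2√(Dt))).
vt = 0.773 × 43.8 = 33.8574 m and 2√(Dt) = 2√(0.501 × 43.8) = 9.369 m.
Argument (x−vt)/(2√(Dt)) = (26.1 − 33.8574)/9.369 = -0.8280; ½·erfc(-0.8280) = 0.8792.
C = 423 × 0.8792 = 372 mg/L.

372 mg/L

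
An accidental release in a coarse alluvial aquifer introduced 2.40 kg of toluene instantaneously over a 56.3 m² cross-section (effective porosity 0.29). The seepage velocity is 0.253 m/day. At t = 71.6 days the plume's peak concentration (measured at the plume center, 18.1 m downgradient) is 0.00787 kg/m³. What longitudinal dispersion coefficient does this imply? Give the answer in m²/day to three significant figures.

At the plume center C_max = M/(n_e·A·√(4πDt)), so D = M²/(4πt·(n_e·A·C_max)²).
n_e·A·C_max = 0.29 × 56.3 × 0.00787 = 0.1285 kg/m.
D = 2.40²/(4π × 71.6 × 0.1285²) = 0.388 m²/day.

0.388 m²/day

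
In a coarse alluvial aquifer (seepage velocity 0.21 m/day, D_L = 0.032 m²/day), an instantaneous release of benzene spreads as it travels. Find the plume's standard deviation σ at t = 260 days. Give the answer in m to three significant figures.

4.08 m

Dispersive spreading gives a Gaussian with σ² = 2Dt; advection only shifts the center.
σ = √(2 × 0.032 × 260) = 4.08 m.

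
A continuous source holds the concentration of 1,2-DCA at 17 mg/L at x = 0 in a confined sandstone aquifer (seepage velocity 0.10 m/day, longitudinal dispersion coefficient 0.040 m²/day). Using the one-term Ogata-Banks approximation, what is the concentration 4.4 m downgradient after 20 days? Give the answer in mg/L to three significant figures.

0.491 mg/L

For a continuous step input, C/C₀ ≈ ½·erfc((x−vt)/(2√(Dt))).
vt = 0.10 × 20 = 2 m and 2√(Dt) = 2√(0.040 × 20) = 1.789 m.
Argument (x−vt)/(2√(Dt)) = (4.4 − 2)/1.789 = 1.342; ½·erfc(1.342) = 0.02886.
C = 17 × 0.02886 = 0.491 mg/L.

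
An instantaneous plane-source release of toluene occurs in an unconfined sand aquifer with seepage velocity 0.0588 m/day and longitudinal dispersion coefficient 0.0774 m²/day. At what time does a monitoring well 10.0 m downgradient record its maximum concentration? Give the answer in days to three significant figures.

For the 1D instantaneous-source solution, setting ∂C/∂t = 0 at fixed x gives v²t² + 2Dt − x² = 0, so t = (√(D² + v²x²) − D)/v².
√(D² + v²x²) = √(0.0774² + 0.0588² × 10.0²) = 0.5931; v² = 0.00345744.
t = (0.5931 − 0.0774)/0.00345744 = 149 days (vs. the pure-advection estimate x/v = 170 d).

149 days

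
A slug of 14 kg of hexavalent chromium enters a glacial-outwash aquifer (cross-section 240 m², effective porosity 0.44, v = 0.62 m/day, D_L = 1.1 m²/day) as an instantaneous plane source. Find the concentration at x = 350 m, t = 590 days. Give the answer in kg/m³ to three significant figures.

0.00133 kg/m³

For an instantaneous plane source, C(x,t) = M/(n_e·A·√(4πDt)) · exp(−(x−vt)²/(4Dt)), with n_e·A the pore (flow) area.
Plume center vt = 0.62 × 590 = 365.8 m, so the well at 350 m is 15.8 m upgradient of the peak.
√(4πDt) = 90.31 m, giving peak height M/(n_e·A·√(4πDt)) = 14/(0.44 × 240 × 90.31) = 0.001468 kg/m³.
(x−vt)²/(4Dt) = (-15.8)²/(4 × 1.1 × 590) = 0.09616; exp(−0.09616) = 0.9083.
C = 0.001468 × 0.9083 = 0.00133 kg/m³.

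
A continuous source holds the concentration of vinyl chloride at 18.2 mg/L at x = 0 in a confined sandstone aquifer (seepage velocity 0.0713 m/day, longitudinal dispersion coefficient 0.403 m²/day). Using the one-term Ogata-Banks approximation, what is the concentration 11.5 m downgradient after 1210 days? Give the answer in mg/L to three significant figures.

18.0 mg/L

For a continuous step input, C/C₀ ≈ ½·erfc((x−vt)/(2√(Dt))).
vt = 0.0713 × 1210 = 86.273 m and 2√(Dt) = 2√(0.403 × 1210) = 44.16 m.
Argument (x−vt)/(2√(Dt)) = (11.5 − 86.273)/44.16 = -1.693; ½·erfc(-1.693) = 0.9917.
C = 18.2 × 0.9917 = 18.0 mg/L.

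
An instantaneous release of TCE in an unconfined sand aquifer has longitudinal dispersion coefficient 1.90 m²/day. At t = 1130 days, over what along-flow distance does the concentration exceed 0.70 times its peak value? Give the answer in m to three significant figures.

The plume is Gaussian with σ = √(2Dt) = √(2 × 1.90 × 1130) = 65.53 m.
C/C_peak = exp(−Δx²/(2σ²)) = 0.70 ⇒ Δx = σ·√(−2 ln 0.70) = 65.53 × 0.8446 = 55.35 m.
Width = 2Δx = 111 m.

111 m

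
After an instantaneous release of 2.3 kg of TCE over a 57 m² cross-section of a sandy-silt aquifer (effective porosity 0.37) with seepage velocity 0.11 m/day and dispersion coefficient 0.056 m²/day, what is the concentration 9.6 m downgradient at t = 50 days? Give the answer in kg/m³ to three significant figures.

For an instantaneous plane source, C(x,t) = M/(n_e·A·√(4πDt)) · exp(−(x−vt)²/(4Dt)), with n_e·A the pore (flow) area.
Plume center vt = 0.11 × 50 = 5.5 m, so the well at 9.6 m is 4.1 m downgradient of the peak.
√(4πDt) = 5.932 m, giving peak height M/(n_e·A·√(4πDt)) = 2.3/(0.37 × 57 × 5.932) = 0.01838 kg/m³.
(x−vt)²/(4Dt) = (4.1)²/(4 × 0.056 × 50) = 1.501; exp(−1.501) = 0.2229.
C = 0.01838 × 0.2229 = 0.00410 kg/m³.

0.00410 kg/m³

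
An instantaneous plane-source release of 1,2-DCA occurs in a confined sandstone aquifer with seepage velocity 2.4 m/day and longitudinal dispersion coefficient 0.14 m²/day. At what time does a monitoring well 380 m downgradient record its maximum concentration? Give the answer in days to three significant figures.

158 days

For the 1D instantaneous-source solution, setting ∂C/∂t = 0 at fixed x gives v²t² + 2Dt − x² = 0, so t = (√(D² + v²x²) − D)/v².
√(D² + v²x²) = √(0.14² + 2.4² × 380²) = 912.0; v² = 5.76.
t = (912.0 − 0.14)/5.76 = 158 days (vs. the pure-advection estimate x/v = 158 d).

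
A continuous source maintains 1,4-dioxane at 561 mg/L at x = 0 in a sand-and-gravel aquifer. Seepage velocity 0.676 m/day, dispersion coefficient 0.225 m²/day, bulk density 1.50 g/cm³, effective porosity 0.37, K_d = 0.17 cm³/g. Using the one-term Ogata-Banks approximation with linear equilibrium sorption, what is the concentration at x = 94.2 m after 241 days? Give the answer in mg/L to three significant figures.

Retardation factor R = 1 + ρ_b·K_d/n = 1 + 1.50 × 0.17/0.37 = 1.689.
Sorption retards both mechanisms: v_R = v/R = 0.4002 m/day, D_R = D/R = 0.1332 m²/day.
v_R·t = 0.4002 × 241 = 96.4482 m; 2√(D_R t) = 11.33 m; argument = (94.2 − 96.4482)/11.33 = -0.1984.
C = C₀ × ½·erfc(-0.1984) = 561 × 0.6105 = 342 mg/L.

342 mg/L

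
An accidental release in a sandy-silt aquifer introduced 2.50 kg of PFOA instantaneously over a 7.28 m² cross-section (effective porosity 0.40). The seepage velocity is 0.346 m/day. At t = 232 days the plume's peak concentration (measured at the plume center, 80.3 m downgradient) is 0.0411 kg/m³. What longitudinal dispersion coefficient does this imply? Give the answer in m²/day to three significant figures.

At the plume center C_max = M/(n_e·A·√(4πDt)), so D = M²/(4πt·(n_e·A·C_max)²).
n_e·A·C_max = 0.40 × 7.28 × 0.0411 = 0.1197 kg/m.
D = 2.50²/(4π × 232 × 0.1197²) = 0.150 m²/day.

0.150 m²/day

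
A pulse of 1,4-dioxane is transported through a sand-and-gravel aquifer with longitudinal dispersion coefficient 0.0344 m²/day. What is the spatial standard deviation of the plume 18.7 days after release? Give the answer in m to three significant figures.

Dispersive spreading gives a Gaussian with σ² = 2Dt; advection only shifts the center.
σ = √(2 × 0.0344 × 18.7) = 1.13 m.

1.13 m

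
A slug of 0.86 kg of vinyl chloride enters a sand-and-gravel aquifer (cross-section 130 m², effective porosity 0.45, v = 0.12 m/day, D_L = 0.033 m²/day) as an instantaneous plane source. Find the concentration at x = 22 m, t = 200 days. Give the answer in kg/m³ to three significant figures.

For an instantaneous plane source, C(x,t) = M/(n_e·A·√(4πDt)) · exp(−(x−vt)²/(4Dt)), with n_e·A the pore (flow) area.
Plume center vt = 0.12 × 200 = 24 m, so the well at 22 m is 2 m upgradient of the peak.
√(4πDt) = 9.107 m, giving peak height M/(n_e·A·√(4πDt)) = 0.86/(0.45 × 130 × 9.107) = 0.001614 kg/m³.
(x−vt)²/(4Dt) = (-2)²/(4 × 0.033 × 200) = 0.1515; exp(−0.1515) = 0.8594.
C = 0.001614 × 0.8594 = 0.00139 kg/m³.

0.00139 kg/m³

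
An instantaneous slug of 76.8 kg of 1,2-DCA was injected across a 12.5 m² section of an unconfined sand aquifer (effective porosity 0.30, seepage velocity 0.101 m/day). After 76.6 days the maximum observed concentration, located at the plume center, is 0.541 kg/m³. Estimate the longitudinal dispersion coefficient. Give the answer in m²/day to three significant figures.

At the plume center C_max = M/(n_e·A·√(4πDt)), so D = M²/(4πt·(n_e·A·C_max)²).
n_e·A·C_max = 0.30 × 12.5 × 0.541 = 2.029 kg/m.
D = 76.8²/(4π × 76.6 × 2.029²) = 1.49 m²/day.

1.49 m²/day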